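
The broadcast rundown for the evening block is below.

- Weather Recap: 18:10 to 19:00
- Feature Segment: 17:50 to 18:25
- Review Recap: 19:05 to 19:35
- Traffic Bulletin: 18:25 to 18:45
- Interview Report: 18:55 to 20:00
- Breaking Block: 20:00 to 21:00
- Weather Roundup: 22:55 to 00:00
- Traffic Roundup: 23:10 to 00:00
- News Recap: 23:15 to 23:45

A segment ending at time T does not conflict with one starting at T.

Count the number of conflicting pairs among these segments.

Check each pair: they overlap iff neither finishes before the other starts.
Sorted by start: Feature Segment, Weather Recap, Traffic Bulletin, Interview Report, Review Recap, Breaking Block, Weather Roundup, Traffic Roundup, News Recap.
Weather Recap starts before Feature Segment ends → Feature Segment and Weather Recap overlap.
Traffic Bulletin starts exactly when Feature Segment ends (back-to-back, no overlap) — done with Feature Segment.
Traffic Bulletin starts before Weather Recap ends → Weather Recap and Traffic Bulletin overlap.
Interview Report starts before Weather Recap ends → Weather Recap and Interview Report overlap.
Review Recap starts after Weather Recap ends — done with Weather Recap.
Interview Report starts after Traffic Bulletin ends — done with Traffic Bulletin.
Review Recap starts before Interview Report ends → Interview Report and Review Recap overlap.
Breaking Block starts exactly when Interview Report ends (back-to-back, no overlap) — done with Interview Report.
Breaking Block starts after Review Recap ends — done with Review Recap.
Weather Roundup starts after Breaking Block ends — done with Breaking Block.
Traffic Roundup starts before Weather Roundup ends → Weather Roundup and Traffic Roundup overlap.
News Recap starts before Weather Roundup ends → Weather Roundup and News Recap overlap.
News Recap starts before Traffic Roundup ends → Traffic Roundup and News Recap overlap.
Overlapping pairs: Feature Segment & Weather Recap, Interview Report & Review Recap, Interview Report & Weather Recap, News Recap & Traffic Roundup, News Recap & Weather Roundup, Traffic Bulletin & Weather Recap, Traffic Roundup & Weather Roundup — 7 in total.

7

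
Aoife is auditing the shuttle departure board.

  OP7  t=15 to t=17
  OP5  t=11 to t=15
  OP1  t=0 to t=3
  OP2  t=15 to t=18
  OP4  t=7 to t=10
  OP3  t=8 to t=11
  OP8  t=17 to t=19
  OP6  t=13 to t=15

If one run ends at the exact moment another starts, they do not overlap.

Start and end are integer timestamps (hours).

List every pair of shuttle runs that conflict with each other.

OP2 & OP7, OP2 & OP8, OP3 & OP4, OP5 & OP6

Sorted by start: OP1, OP4, OP3, OP5, OP6, OP2, OP7, OP8.
OP4 starts after OP1 ends, so nothing later overlaps OP1 either.
OP3 starts before OP4 ends → OP4 and OP3 overlap.
OP5 starts after OP4 ends, so nothing later overlaps OP4 either.
OP5 starts exactly when OP3 ends (back-to-back, no overlap), so nothing later overlaps OP3 either.
OP6 starts before OP5 ends → OP5 and OP6 overlap.
OP2 starts exactly when OP5 ends (back-to-back, no overlap), so nothing later overlaps OP5 either.
OP2 starts exactly when OP6 ends (back-to-back, no overlap), so nothing later overlaps OP6 either.
OP7 starts before OP2 ends → OP2 and OP7 overlap.
OP8 starts before OP2 ends → OP2 and OP8 overlap.
OP8 starts exactly when OP7 ends (back-to-back, no overlap).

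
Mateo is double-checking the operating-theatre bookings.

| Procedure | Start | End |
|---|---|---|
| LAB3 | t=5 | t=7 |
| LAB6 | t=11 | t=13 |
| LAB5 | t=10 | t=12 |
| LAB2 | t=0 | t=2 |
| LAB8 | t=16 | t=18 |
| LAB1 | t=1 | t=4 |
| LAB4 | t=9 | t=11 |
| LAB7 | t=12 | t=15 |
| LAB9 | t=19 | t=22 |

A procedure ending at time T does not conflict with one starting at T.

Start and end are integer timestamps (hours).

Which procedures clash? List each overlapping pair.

LAB1 & LAB2, LAB4 & LAB5, LAB5 & LAB6, LAB6 & LAB7

Sorted by start: LAB2, LAB1, LAB3, LAB4, LAB5, LAB6, LAB7, LAB8, LAB9.
LAB1 starts before LAB2 ends → LAB2 and LAB1 overlap.
LAB3 starts after LAB2 ends, so LAB2 has no further overlaps.
LAB3 starts after LAB1 ends, so LAB1 has no further overlaps.
LAB4 starts after LAB3 ends, so LAB3 has no further overlaps.
LAB5 starts before LAB4 ends → LAB4 and LAB5 overlap.
LAB6 starts exactly when LAB4 ends (back-to-back, no overlap), so LAB4 has no further overlaps.
LAB6 starts before LAB5 ends → LAB5 and LAB6 overlap.
LAB7 starts exactly when LAB5 ends (back-to-back, no overlap), so LAB5 has no further overlaps.
LAB7 starts before LAB6 ends → LAB6 and LAB7 overlap.
LAB8 starts after LAB6 ends, so LAB6 has no further overlaps.
LAB8 starts after LAB7 ends, so LAB7 has no further overlaps.
LAB9 starts after LAB8 ends.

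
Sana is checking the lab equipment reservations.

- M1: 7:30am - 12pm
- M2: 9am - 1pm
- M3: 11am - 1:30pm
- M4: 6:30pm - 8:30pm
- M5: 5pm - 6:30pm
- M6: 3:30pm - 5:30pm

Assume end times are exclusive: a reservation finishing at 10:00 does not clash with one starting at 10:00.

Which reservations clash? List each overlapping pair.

Check each pair: they overlap iff neither finishes before the other starts.
Sorted by start: M1, M2, M3, M6, M5, M4.
M2 starts before M1 ends → M1 and M2 overlap.
M3 starts before M1 ends → M1 and M3 overlap.
M6 starts after M1 ends, so M1 has no further overlaps.
M3 starts before M2 ends → M2 and M3 overlap.
M6 starts after M2 ends, so M2 has no further overlaps.
M6 starts after M3 ends, so M3 has no further overlaps.
M5 starts before M6 ends → M6 and M5 overlap.
M4 starts after M6 ends.
M4 starts exactly when M5 ends (back-to-back, no overlap).

M1 & M2, M1 & M3, M2 & M3, M5 & M6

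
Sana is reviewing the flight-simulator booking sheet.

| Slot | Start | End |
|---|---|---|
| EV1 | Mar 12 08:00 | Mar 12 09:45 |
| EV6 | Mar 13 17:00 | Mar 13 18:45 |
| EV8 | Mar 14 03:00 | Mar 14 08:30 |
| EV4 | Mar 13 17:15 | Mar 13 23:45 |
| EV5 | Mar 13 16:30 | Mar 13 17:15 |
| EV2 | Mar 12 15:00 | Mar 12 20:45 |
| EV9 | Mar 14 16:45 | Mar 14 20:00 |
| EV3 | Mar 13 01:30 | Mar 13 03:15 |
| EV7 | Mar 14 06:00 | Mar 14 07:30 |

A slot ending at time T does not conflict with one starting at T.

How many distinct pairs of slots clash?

Sorted by start: EV1, EV2, EV3, EV5, EV6, EV4, EV8, EV7, EV9.
EV2 starts after EV1 ends, so EV1 has no further overlaps.
EV3 starts after EV2 ends, so EV2 has no further overlaps.
EV5 starts after EV3 ends, so EV3 has no further overlaps.
EV6 starts before EV5 ends → EV5 and EV6 overlap.
EV4 starts exactly when EV5 ends (back-to-back, no overlap), so EV5 has no further overlaps.
EV4 starts before EV6 ends → EV6 and EV4 overlap.
EV8 starts after EV6 ends, so EV6 has no further overlaps.
EV8 starts after EV4 ends, so EV4 has no further overlaps.
EV7 starts before EV8 ends → EV8 and EV7 overlap.
EV9 starts after EV8 ends.
EV9 starts after EV7 ends.
Overlapping pairs: EV4 & EV6, EV5 & EV6, EV7 & EV8 — 3 in total.

3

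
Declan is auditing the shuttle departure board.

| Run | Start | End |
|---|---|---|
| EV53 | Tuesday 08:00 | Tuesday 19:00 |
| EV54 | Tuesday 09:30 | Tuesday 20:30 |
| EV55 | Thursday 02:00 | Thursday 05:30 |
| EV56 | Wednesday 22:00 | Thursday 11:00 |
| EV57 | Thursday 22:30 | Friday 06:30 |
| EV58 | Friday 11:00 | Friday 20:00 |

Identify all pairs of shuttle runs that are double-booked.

Sorted by start: EV53, EV54, EV56, EV55, EV57, EV58.
EV54 starts before EV53 ends → EV53 and EV54 overlap.
EV56 starts after EV53 ends — done with EV53.
EV56 starts after EV54 ends — done with EV54.
EV55 starts before EV56 ends → EV56 and EV55 overlap.
EV57 starts after EV56 ends — done with EV56.
EV57 starts after EV55 ends — done with EV55.
EV58 starts after EV57 ends.

EV53 & EV54, EV55 & EV56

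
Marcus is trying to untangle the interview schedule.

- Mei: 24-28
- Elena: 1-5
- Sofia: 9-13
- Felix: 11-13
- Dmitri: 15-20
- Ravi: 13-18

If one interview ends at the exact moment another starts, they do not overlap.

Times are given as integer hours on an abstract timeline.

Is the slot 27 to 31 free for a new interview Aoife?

Elena: ends 5 at or before Aoife starts 27 → clear.
Sofia: ends 13 at or before Aoife starts 27 → clear.
Felix: ends 13 at or before Aoife starts 27 → clear.
Ravi: ends 18 at or before Aoife starts 27 → clear.
Dmitri: ends 20 at or before Aoife starts 27 → clear.
Mei: starts 24 before Aoife ends 31, and ends 28 after Aoife starts 27 → overlap.
Aoife overlaps Mei.

No — it overlaps Mei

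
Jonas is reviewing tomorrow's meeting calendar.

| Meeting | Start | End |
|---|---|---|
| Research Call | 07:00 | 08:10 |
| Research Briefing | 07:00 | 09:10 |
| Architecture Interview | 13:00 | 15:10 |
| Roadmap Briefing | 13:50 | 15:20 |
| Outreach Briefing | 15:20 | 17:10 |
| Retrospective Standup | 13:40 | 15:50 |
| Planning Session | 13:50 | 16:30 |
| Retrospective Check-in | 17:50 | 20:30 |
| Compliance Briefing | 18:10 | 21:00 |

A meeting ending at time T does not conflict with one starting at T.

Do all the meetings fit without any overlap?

No

Check each pair: they overlap iff neither finishes before the other starts.
Sorted by start: Research Call, Research Briefing, Architecture Interview, Retrospective Standup, Roadmap Briefing, Planning Session, Outreach Briefing, Retrospective Check-in, Compliance Briefing.
Research Briefing starts before Research Call ends → Research Call and Research Briefing overlap.
That's a conflict, so the schedule is not conflict-free.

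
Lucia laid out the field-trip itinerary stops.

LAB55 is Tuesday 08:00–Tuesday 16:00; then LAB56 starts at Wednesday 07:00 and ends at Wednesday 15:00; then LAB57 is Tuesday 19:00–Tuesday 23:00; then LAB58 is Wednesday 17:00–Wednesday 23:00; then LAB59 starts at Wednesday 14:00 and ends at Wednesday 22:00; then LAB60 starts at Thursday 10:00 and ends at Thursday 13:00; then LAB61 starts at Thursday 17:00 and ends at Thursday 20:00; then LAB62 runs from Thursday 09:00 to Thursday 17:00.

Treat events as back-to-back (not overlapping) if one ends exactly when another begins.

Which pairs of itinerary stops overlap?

Sorted by start: LAB55, LAB57, LAB56, LAB59, LAB58, LAB62, LAB60, LAB61.
LAB57 starts after LAB55 ends; LAB55 is clear from here.
LAB56 starts after LAB57 ends; LAB57 is clear from here.
LAB59 starts before LAB56 ends → LAB56 and LAB59 overlap.
LAB58 starts after LAB56 ends; LAB56 is clear from here.
LAB58 starts before LAB59 ends → LAB59 and LAB58 overlap.
LAB62 starts after LAB59 ends; LAB59 is clear from here.
LAB62 starts after LAB58 ends; LAB58 is clear from here.
LAB60 starts before LAB62 ends → LAB62 and LAB60 overlap.
LAB61 starts exactly when LAB62 ends (back-to-back, no overlap).
LAB61 starts after LAB60 ends.

LAB56 & LAB59, LAB58 & LAB59, LAB60 & LAB62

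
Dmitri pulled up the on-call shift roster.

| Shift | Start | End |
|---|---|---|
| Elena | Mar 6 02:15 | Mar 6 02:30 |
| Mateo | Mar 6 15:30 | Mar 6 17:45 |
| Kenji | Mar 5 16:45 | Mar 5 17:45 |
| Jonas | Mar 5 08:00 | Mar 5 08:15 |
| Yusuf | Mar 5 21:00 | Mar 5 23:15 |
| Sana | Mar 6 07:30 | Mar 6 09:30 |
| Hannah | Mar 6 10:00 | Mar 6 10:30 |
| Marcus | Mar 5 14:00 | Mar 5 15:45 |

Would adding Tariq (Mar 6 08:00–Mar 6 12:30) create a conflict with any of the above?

Jonas: ends Mar 5 08:15 at or before Tariq starts Mar 6 08:00 → clear.
Marcus: ends Mar 5 15:45 at or before Tariq starts Mar 6 08:00 → clear.
Kenji: ends Mar 5 17:45 at or before Tariq starts Mar 6 08:00 → clear.
Yusuf: ends Mar 5 23:15 at or before Tariq starts Mar 6 08:00 → clear.
Elena: ends Mar 6 02:30 at or before Tariq starts Mar 6 08:00 → clear.
Sana: starts Mar 6 07:30 before Tariq ends Mar 6 12:30, and ends Mar 6 09:30 after Tariq starts Mar 6 08:00 → overlap.
Hannah: starts Mar 6 10:00 before Tariq ends Mar 6 12:30, and ends Mar 6 10:30 after Tariq starts Mar 6 08:00 → overlap.
Mateo: starts Mar 6 15:30 at or after Tariq ends Mar 6 12:30 → clear.
Tariq overlaps Sana, Hannah.

Yes — it overlaps Hannah, Sana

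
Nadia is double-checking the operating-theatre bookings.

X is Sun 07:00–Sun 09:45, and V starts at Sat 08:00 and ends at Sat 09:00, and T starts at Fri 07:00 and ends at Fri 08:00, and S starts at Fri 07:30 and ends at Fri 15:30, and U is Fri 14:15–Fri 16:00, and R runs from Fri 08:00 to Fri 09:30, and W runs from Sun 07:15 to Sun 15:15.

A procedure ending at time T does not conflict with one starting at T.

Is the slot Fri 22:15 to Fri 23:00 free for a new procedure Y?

Yes — the slot is free

T: ends Fri 08:00 at or before Y starts Fri 22:15 → clear.
S: ends Fri 15:30 at or before Y starts Fri 22:15 → clear.
R: ends Fri 09:30 at or before Y starts Fri 22:15 → clear.
U: ends Fri 16:00 at or before Y starts Fri 22:15 → clear.
V: starts Sat 08:00 at or after Y ends Fri 23:00 → clear.
X: starts Sun 07:00 at or after Y ends Fri 23:00 → clear.
W: starts Sun 07:15 at or after Y ends Fri 23:00 → clear.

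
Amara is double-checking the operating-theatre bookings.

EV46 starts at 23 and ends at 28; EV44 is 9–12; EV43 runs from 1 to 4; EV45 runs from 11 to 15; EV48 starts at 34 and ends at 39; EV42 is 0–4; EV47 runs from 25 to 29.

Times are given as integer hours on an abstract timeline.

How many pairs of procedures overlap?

3

Sorted by start: EV42, EV43, EV44, EV45, EV46, EV47, EV48.
EV43 starts before EV42 ends → EV42 and EV43 overlap.
EV44 starts after EV42 ends — done with EV42.
EV44 starts after EV43 ends — done with EV43.
EV45 starts before EV44 ends → EV44 and EV45 overlap.
EV46 starts after EV44 ends — done with EV44.
EV46 starts after EV45 ends — done with EV45.
EV47 starts before EV46 ends → EV46 and EV47 overlap.
EV48 starts after EV46 ends.
EV48 starts after EV47 ends.
Overlapping pairs: EV42 & EV43, EV44 & EV45, EV46 & EV47 — 3 in total.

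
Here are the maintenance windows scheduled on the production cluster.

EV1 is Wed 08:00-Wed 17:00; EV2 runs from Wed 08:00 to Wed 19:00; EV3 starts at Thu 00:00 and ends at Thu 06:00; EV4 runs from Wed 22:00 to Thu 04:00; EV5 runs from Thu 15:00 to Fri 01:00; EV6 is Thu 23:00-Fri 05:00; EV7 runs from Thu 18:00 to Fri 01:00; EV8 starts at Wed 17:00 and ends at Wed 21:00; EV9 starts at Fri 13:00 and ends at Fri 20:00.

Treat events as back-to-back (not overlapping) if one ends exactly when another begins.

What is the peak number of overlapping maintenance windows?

3

Sweep the timeline, counting +1 at each start and −1 at each end (ends before starts at a tie):
Wed 08:00 start EV1 → 1
Wed 08:00 start EV2 → 2
Wed 17:00 end EV1 → 1
Wed 17:00 start EV8 → 2
Wed 19:00 end EV2 → 1
Wed 21:00 end EV8 → 0
Wed 22:00 start EV4 → 1
Thu 00:00 start EV3 → 2
Thu 04:00 end EV4 → 1
Thu 06:00 end EV3 → 0
Thu 15:00 start EV5 → 1
Thu 18:00 start EV7 → 2
Thu 23:00 start EV6 → 3
Fri 01:00 end EV5 → 2
Fri 01:00 end EV7 → 1
Fri 05:00 end EV6 → 0
Fri 13:00 start EV9 → 1
Fri 20:00 end EV9 → 0
Peak is 3, at Thu 23:00 (EV5, EV6, EV7).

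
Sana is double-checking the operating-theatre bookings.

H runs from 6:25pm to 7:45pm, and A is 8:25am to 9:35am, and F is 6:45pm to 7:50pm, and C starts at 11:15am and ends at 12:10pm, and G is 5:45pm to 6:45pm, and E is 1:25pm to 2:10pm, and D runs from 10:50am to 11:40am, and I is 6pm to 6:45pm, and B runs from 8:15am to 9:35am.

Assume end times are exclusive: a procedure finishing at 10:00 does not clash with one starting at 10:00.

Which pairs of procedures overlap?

A & B, C & D, F & H, G & H, G & I, H & I

Sorted by start: B, A, D, C, E, G, I, H, F.
A starts before B ends → B and A overlap.
D starts after B ends, so B has no further overlaps.
D starts after A ends, so A has no further overlaps.
C starts before D ends → D and C overlap.
E starts after D ends, so D has no further overlaps.
E starts after C ends, so C has no further overlaps.
G starts after E ends, so E has no further overlaps.
I starts before G ends → G and I overlap.
H starts before G ends → G and H overlap.
F starts exactly when G ends (back-to-back, no overlap).
H starts before I ends → I and H overlap.
F starts exactly when I ends (back-to-back, no overlap).
F starts before H ends → H and F overlap.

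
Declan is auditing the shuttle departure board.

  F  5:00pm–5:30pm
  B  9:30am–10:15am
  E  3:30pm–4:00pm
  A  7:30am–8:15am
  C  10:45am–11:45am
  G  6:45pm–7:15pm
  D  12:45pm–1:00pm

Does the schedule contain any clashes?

Sorted by start: A, B, C, D, E, F, G.
B starts after A ends; A is clear from here.
C starts after B ends; B is clear from here.
D starts after C ends; C is clear from here.
E starts after D ends; D is clear from here.
F starts after E ends; E is clear from here.
G starts after F ends.
Every pair is clear; the schedule has no overlaps.

No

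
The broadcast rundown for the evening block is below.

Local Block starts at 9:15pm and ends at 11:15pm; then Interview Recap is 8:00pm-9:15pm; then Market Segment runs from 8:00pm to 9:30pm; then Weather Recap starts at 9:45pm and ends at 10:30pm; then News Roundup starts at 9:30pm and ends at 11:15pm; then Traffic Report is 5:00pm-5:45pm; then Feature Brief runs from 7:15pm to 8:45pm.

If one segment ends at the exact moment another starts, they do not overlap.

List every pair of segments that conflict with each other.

Feature Brief & Interview Recap, Feature Brief & Market Segment, Interview Recap & Market Segment, Local Block & Market Segment, Local Block & News Roundup, Local Block & Weather Recap, News Roundup & Weather Recap

Sorted by start: Traffic Report, Feature Brief, Interview Recap, Market Segment, Local Block, News Roundup, Weather Recap.
Feature Brief starts after Traffic Report ends, so nothing later overlaps Traffic Report either.
Interview Recap starts before Feature Brief ends → Feature Brief and Interview Recap overlap.
Market Segment starts before Feature Brief ends → Feature Brief and Market Segment overlap.
Local Block starts after Feature Brief ends, so nothing later overlaps Feature Brief either.
Market Segment starts before Interview Recap ends → Interview Recap and Market Segment overlap.
Local Block starts exactly when Interview Recap ends (back-to-back, no overlap), so nothing later overlaps Interview Recap either.
Local Block starts before Market Segment ends → Market Segment and Local Block overlap.
News Roundup starts exactly when Market Segment ends (back-to-back, no overlap), so nothing later overlaps Market Segment either.
News Roundup starts before Local Block ends → Local Block and News Roundup overlap.
Weather Recap starts before Local Block ends → Local Block and Weather Recap overlap.
Weather Recap starts before News Roundup ends → News Roundup and Weather Recap overlap.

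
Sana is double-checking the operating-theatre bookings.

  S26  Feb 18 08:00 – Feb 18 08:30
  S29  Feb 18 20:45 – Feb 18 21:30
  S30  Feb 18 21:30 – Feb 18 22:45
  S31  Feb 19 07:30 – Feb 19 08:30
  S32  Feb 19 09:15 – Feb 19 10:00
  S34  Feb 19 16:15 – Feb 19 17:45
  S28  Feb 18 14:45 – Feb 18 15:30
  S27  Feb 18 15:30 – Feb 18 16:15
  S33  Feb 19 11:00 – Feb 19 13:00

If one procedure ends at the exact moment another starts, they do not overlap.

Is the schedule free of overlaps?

Yes

Sorted by start: S26, S28, S27, S29, S30, S31, S32, S33, S34.
S28 starts after S26 ends — done with S26.
S27 starts exactly when S28 ends (back-to-back, no overlap) — done with S28.
S29 starts after S27 ends — done with S27.
S30 starts exactly when S29 ends (back-to-back, no overlap) — done with S29.
S31 starts after S30 ends — done with S30.
S32 starts after S31 ends — done with S31.
S33 starts after S32 ends — done with S32.
S34 starts after S33 ends.
Every pair is clear; the schedule has no overlaps.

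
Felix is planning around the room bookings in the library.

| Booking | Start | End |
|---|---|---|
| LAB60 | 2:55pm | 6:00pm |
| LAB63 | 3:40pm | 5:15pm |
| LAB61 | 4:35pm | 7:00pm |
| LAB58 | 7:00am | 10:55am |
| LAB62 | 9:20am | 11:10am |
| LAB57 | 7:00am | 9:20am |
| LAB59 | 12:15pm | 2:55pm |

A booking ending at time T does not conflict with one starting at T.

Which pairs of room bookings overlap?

Sorted by start: LAB57, LAB58, LAB62, LAB59, LAB60, LAB63, LAB61.
LAB58 starts before LAB57 ends → LAB57 and LAB58 overlap.
LAB62 starts exactly when LAB57 ends (back-to-back, no overlap) — done with LAB57.
LAB62 starts before LAB58 ends → LAB58 and LAB62 overlap.
LAB59 starts after LAB58 ends — done with LAB58.
LAB59 starts after LAB62 ends — done with LAB62.
LAB60 starts exactly when LAB59 ends (back-to-back, no overlap) — done with LAB59.
LAB63 starts before LAB60 ends → LAB60 and LAB63 overlap.
LAB61 starts before LAB60 ends → LAB60 and LAB61 overlap.
LAB61 starts before LAB63 ends → LAB63 and LAB61 overlap.

LAB57 & LAB58, LAB58 & LAB62, LAB60 & LAB61, LAB60 & LAB63, LAB61 & LAB63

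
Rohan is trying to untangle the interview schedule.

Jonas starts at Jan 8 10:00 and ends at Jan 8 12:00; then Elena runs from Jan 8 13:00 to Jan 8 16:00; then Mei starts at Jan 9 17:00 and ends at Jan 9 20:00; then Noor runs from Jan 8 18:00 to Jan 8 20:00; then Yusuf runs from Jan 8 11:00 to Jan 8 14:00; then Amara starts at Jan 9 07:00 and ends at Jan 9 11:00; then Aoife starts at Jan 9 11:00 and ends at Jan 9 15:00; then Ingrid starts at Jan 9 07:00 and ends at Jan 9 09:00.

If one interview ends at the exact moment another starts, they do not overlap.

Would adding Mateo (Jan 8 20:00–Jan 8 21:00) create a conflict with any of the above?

No — it doesn't clash with anything

Jonas: ends Jan 8 12:00 at or before Mateo starts Jan 8 20:00 → clear.
Yusuf: ends Jan 8 14:00 at or before Mateo starts Jan 8 20:00 → clear.
Elena: ends Jan 8 16:00 at or before Mateo starts Jan 8 20:00 → clear.
Noor: ends Jan 8 20:00 at or before Mateo starts Jan 8 20:00 → clear.
Amara: starts Jan 9 07:00 at or after Mateo ends Jan 8 21:00 → clear.
Ingrid: starts Jan 9 07:00 at or after Mateo ends Jan 8 21:00 → clear.
Aoife: starts Jan 9 11:00 at or after Mateo ends Jan 8 21:00 → clear.
Mei: starts Jan 9 17:00 at or after Mateo ends Jan 8 21:00 → clear.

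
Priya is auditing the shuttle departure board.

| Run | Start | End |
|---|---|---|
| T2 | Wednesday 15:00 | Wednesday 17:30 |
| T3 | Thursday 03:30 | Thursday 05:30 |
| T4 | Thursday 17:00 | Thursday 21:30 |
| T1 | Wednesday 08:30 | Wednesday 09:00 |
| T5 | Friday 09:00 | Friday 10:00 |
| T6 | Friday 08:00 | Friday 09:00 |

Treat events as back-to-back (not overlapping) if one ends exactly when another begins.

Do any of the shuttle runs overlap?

Two intervals overlap when each starts before the other ends.
Sorted by start: T1, T2, T3, T4, T6, T5.
T2 starts after T1 ends, so nothing later overlaps T1 either.
T3 starts after T2 ends, so nothing later overlaps T2 either.
T4 starts after T3 ends, so nothing later overlaps T3 either.
T6 starts after T4 ends, so nothing later overlaps T4 either.
T5 starts exactly when T6 ends (back-to-back, no overlap).
Every pair is clear; the schedule has no overlaps.

No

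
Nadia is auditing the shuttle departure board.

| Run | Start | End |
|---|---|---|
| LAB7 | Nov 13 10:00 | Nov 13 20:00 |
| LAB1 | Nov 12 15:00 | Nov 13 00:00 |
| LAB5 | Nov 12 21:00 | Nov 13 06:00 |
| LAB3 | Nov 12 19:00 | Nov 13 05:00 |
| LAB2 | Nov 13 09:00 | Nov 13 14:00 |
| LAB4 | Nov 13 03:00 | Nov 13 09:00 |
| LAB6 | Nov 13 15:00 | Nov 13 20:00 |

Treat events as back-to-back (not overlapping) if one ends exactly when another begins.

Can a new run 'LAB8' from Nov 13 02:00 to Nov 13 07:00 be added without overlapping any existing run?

LAB1: ends Nov 13 00:00 at or before LAB8 starts Nov 13 02:00 → clear.
LAB3: starts Nov 12 19:00 before LAB8 ends Nov 13 07:00, and ends Nov 13 05:00 after LAB8 starts Nov 13 02:00 → overlap.
LAB5: starts Nov 12 21:00 before LAB8 ends Nov 13 07:00, and ends Nov 13 06:00 after LAB8 starts Nov 13 02:00 → overlap.
LAB4: starts Nov 13 03:00 before LAB8 ends Nov 13 07:00, and ends Nov 13 09:00 after LAB8 starts Nov 13 02:00 → overlap.
LAB2: starts Nov 13 09:00 at or after LAB8 ends Nov 13 07:00 → clear.
LAB7: starts Nov 13 10:00 at or after LAB8 ends Nov 13 07:00 → clear.
LAB6: starts Nov 13 15:00 at or after LAB8 ends Nov 13 07:00 → clear.
LAB8 overlaps LAB3, LAB4, LAB5.

No — it overlaps LAB3, LAB4, LAB5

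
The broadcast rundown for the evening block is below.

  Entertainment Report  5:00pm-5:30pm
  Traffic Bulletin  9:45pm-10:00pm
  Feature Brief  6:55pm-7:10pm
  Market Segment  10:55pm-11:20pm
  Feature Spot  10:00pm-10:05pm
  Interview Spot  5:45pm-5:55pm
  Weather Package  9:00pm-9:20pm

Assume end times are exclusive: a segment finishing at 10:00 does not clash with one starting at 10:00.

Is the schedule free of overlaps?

Yes

Two intervals overlap when each starts before the other ends.
Sorted by start: Entertainment Report, Interview Spot, Feature Brief, Weather Package, Traffic Bulletin, Feature Spot, Market Segment.
Interview Spot starts after Entertainment Report ends; Entertainment Report is clear from here.
Feature Brief starts after Interview Spot ends; Interview Spot is clear from here.
Weather Package starts after Feature Brief ends; Feature Brief is clear from here.
Traffic Bulletin starts after Weather Package ends; Weather Package is clear from here.
Feature Spot starts exactly when Traffic Bulletin ends (back-to-back, no overlap); Traffic Bulletin is clear from here.
Market Segment starts after Feature Spot ends.
Every pair is clear; the schedule has no overlaps.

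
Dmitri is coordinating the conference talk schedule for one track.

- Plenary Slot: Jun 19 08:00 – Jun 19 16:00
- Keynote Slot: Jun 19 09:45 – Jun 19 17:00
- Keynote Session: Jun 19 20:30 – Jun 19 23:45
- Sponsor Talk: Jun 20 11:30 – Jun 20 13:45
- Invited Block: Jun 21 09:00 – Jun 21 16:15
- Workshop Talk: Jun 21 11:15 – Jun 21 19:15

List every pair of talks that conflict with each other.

Check each pair: they overlap iff neither finishes before the other starts.
Sorted by start: Plenary Slot, Keynote Slot, Keynote Session, Sponsor Talk, Invited Block, Workshop Talk.
Keynote Slot starts before Plenary Slot ends → Plenary Slot and Keynote Slot overlap.
Keynote Session starts after Plenary Slot ends, so nothing later overlaps Plenary Slot either.
Keynote Session starts after Keynote Slot ends, so nothing later overlaps Keynote Slot either.
Sponsor Talk starts after Keynote Session ends, so nothing later overlaps Keynote Session either.
Invited Block starts after Sponsor Talk ends, so nothing later overlaps Sponsor Talk either.
Workshop Talk starts before Invited Block ends → Invited Block and Workshop Talk overlap.

Invited Block & Workshop Talk, Keynote Slot & Plenary Slot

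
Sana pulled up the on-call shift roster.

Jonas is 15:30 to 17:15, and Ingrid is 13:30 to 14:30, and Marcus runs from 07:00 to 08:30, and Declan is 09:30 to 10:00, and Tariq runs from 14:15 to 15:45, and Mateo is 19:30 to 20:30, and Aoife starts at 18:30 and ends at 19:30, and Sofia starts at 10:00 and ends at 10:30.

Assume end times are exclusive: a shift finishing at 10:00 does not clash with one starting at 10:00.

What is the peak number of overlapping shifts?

Sort all start/end points and keep a running count:
07:00 start Marcus → 1
08:30 end Marcus → 0
09:30 start Declan → 1
10:00 end Declan → 0
10:00 start Sofia → 1
10:30 end Sofia → 0
13:30 start Ingrid → 1
14:15 start Tariq → 2
14:30 end Ingrid → 1
15:30 start Jonas → 2
15:45 end Tariq → 1
17:15 end Jonas → 0
18:30 start Aoife → 1
19:30 end Aoife → 0
19:30 start Mateo → 1
20:30 end Mateo → 0
Peak is 2, at 14:15 (Ingrid, Tariq).

2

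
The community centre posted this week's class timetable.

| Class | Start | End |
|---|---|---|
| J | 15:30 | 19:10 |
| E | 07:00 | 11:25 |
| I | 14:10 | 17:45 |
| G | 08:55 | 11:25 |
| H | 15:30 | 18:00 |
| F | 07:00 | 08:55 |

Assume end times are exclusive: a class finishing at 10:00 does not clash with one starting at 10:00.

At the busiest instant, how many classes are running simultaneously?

Sort all start/end points and keep a running count:
07:00 start E → 1
07:00 start F → 2
08:55 end F → 1
08:55 start G → 2
11:25 end E → 1
11:25 end G → 0
14:10 start I → 1
15:30 start H → 2
15:30 start J → 3
17:45 end I → 2
18:00 end H → 1
19:10 end J → 0
Peak is 3, at 15:30 (H, I, J).

3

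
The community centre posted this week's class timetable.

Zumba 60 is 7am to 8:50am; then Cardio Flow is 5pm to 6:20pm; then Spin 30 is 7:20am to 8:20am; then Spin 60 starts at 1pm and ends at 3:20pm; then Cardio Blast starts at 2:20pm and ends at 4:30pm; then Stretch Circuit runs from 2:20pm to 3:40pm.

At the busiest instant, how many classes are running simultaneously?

3

Walk through starts and ends in time order (an end at T is processed before a start at T):
7am start Zumba 60 → 1
7:20am start Spin 30 → 2
8:20am end Spin 30 → 1
8:50am end Zumba 60 → 0
1pm start Spin 60 → 1
2:20pm start Cardio Blast → 2
2:20pm start Stretch Circuit → 3
3:20pm end Spin 60 → 2
3:40pm end Stretch Circuit → 1
4:30pm end Cardio Blast → 0
5pm start Cardio Flow → 1
6:20pm end Cardio Flow → 0
Peak is 3, at 2:20pm (Cardio Blast, Spin 60, Stretch Circuit).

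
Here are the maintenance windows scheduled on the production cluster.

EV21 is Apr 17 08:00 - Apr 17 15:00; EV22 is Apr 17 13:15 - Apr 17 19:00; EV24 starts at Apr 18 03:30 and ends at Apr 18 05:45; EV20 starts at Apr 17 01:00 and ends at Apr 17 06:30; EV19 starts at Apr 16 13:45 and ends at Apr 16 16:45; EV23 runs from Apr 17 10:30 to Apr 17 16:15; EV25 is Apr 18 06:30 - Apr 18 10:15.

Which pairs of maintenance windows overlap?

EV21 & EV22, EV21 & EV23, EV22 & EV23

Sorted by start: EV19, EV20, EV21, EV23, EV22, EV24, EV25.
EV20 starts after EV19 ends; EV19 is clear from here.
EV21 starts after EV20 ends; EV20 is clear from here.
EV23 starts before EV21 ends → EV21 and EV23 overlap.
EV22 starts before EV21 ends → EV21 and EV22 overlap.
EV24 starts after EV21 ends; EV21 is clear from here.
EV22 starts before EV23 ends → EV23 and EV22 overlap.
EV24 starts after EV23 ends; EV23 is clear from here.
EV24 starts after EV22 ends; EV22 is clear from here.
EV25 starts after EV24 ends.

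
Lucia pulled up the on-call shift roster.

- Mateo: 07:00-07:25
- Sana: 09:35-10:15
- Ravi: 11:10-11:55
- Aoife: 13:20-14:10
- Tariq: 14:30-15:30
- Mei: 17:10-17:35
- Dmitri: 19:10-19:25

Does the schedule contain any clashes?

Sorted by start: Mateo, Sana, Ravi, Aoife, Tariq, Mei, Dmitri.
Sana starts after Mateo ends, so Mateo has no further overlaps.
Ravi starts after Sana ends, so Sana has no further overlaps.
Aoife starts after Ravi ends, so Ravi has no further overlaps.
Tariq starts after Aoife ends, so Aoife has no further overlaps.
Mei starts after Tariq ends, so Tariq has no further overlaps.
Dmitri starts after Mei ends.
Every pair is clear; the schedule has no overlaps.

No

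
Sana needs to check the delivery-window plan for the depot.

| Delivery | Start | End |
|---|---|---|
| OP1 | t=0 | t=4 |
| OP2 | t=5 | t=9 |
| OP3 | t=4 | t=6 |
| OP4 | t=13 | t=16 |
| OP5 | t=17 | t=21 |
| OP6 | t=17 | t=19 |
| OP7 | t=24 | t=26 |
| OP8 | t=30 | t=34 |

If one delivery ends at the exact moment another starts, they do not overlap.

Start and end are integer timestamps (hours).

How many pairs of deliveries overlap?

2

Two intervals overlap when each starts before the other ends.
Sorted by start: OP1, OP3, OP2, OP4, OP5, OP6, OP7, OP8.
OP3 starts exactly when OP1 ends (back-to-back, no overlap), so nothing later overlaps OP1 either.
OP2 starts before OP3 ends → OP3 and OP2 overlap.
OP4 starts after OP3 ends, so nothing later overlaps OP3 either.
OP4 starts after OP2 ends, so nothing later overlaps OP2 either.
OP5 starts after OP4 ends, so nothing later overlaps OP4 either.
OP6 starts before OP5 ends → OP5 and OP6 overlap.
OP7 starts after OP5 ends, so nothing later overlaps OP5 either.
OP7 starts after OP6 ends, so nothing later overlaps OP6 either.
OP8 starts after OP7 ends.
Overlapping pairs: OP2 & OP3, OP5 & OP6 — 2 in total.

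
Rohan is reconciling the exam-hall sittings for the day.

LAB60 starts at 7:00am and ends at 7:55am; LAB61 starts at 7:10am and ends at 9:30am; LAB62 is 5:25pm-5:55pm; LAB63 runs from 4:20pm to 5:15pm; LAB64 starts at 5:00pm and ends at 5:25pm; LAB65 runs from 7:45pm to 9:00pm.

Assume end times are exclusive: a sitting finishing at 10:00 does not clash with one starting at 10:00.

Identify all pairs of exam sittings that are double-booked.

LAB60 & LAB61, LAB63 & LAB64

Sorted by start: LAB60, LAB61, LAB63, LAB64, LAB62, LAB65.
LAB61 starts before LAB60 ends → LAB60 and LAB61 overlap.
LAB63 starts after LAB60 ends — done with LAB60.
LAB63 starts after LAB61 ends — done with LAB61.
LAB64 starts before LAB63 ends → LAB63 and LAB64 overlap.
LAB62 starts after LAB63 ends — done with LAB63.
LAB62 starts exactly when LAB64 ends (back-to-back, no overlap) — done with LAB64.
LAB65 starts after LAB62 ends.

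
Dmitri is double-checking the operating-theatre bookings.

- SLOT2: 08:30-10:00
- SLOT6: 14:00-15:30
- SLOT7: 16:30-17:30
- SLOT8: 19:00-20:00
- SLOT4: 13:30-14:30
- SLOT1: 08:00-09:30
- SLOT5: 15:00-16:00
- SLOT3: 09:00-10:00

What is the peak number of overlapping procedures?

3

Sweep the timeline, counting +1 at each start and −1 at each end (ends before starts at a tie):
08:00 start SLOT1 → 1
08:30 start SLOT2 → 2
09:00 start SLOT3 → 3
09:30 end SLOT1 → 2
10:00 end SLOT2 → 1
10:00 end SLOT3 → 0
13:30 start SLOT4 → 1
14:00 start SLOT6 → 2
14:30 end SLOT4 → 1
15:00 start SLOT5 → 2
15:30 end SLOT6 → 1
16:00 end SLOT5 → 0
16:30 start SLOT7 → 1
17:30 end SLOT7 → 0
19:00 start SLOT8 → 1
20:00 end SLOT8 → 0
Peak is 3, at 09:00 (SLOT1, SLOT2, SLOT3).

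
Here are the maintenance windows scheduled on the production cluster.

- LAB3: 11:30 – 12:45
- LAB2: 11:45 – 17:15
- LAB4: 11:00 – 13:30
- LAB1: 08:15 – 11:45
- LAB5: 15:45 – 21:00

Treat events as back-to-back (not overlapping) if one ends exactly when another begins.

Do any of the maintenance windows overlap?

Yes

Sorted by start: LAB1, LAB4, LAB3, LAB2, LAB5.
LAB4 starts before LAB1 ends → LAB1 and LAB4 overlap.
That's a conflict, so the schedule is not conflict-free.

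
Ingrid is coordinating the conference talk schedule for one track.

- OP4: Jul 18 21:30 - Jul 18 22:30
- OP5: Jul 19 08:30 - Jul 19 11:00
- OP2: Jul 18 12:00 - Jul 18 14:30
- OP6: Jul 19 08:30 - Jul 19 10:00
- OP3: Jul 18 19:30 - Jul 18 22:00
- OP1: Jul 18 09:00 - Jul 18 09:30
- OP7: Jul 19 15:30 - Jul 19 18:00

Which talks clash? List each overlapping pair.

OP3 & OP4, OP5 & OP6

Check each pair: they overlap iff neither finishes before the other starts.
Sorted by start: OP1, OP2, OP3, OP4, OP5, OP6, OP7.
OP2 starts after OP1 ends, so OP1 has no further overlaps.
OP3 starts after OP2 ends, so OP2 has no further overlaps.
OP4 starts before OP3 ends → OP3 and OP4 overlap.
OP5 starts after OP3 ends, so OP3 has no further overlaps.
OP5 starts after OP4 ends, so OP4 has no further overlaps.
OP6 starts before OP5 ends → OP5 and OP6 overlap.
OP7 starts after OP5 ends.
OP7 starts after OP6 ends.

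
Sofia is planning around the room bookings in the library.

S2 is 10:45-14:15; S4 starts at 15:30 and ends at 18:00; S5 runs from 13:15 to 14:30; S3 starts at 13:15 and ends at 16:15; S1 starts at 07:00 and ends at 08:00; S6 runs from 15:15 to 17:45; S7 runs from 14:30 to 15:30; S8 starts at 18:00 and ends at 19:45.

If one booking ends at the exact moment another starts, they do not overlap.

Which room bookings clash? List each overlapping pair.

S2 & S3, S2 & S5, S3 & S4, S3 & S5, S3 & S6, S3 & S7, S4 & S6, S6 & S7

Sorted by start: S1, S2, S3, S5, S7, S6, S4, S8.
S2 starts after S1 ends; S1 is clear from here.
S3 starts before S2 ends → S2 and S3 overlap.
S5 starts before S2 ends → S2 and S5 overlap.
S7 starts after S2 ends; S2 is clear from here.
S5 starts before S3 ends → S3 and S5 overlap.
S7 starts before S3 ends → S3 and S7 overlap.
S6 starts before S3 ends → S3 and S6 overlap.
S4 starts before S3 ends → S3 and S4 overlap.
S8 starts after S3 ends.
S7 starts exactly when S5 ends (back-to-back, no overlap); S5 is clear from here.
S6 starts before S7 ends → S7 and S6 overlap.
S4 starts exactly when S7 ends (back-to-back, no overlap); S7 is clear from here.
S4 starts before S6 ends → S6 and S4 overlap.
S8 starts after S6 ends.
S8 starts exactly when S4 ends (back-to-back, no overlap).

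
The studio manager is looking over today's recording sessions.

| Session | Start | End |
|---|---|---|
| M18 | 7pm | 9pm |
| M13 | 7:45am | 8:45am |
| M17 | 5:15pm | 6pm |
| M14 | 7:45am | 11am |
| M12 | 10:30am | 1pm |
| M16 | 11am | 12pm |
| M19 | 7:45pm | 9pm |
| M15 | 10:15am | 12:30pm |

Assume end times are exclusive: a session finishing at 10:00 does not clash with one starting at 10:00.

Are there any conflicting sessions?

Sorted by start: M13, M14, M15, M12, M16, M17, M18, M19.
M14 starts before M13 ends → M13 and M14 overlap.
That's a conflict, so the schedule is not conflict-free.

Yes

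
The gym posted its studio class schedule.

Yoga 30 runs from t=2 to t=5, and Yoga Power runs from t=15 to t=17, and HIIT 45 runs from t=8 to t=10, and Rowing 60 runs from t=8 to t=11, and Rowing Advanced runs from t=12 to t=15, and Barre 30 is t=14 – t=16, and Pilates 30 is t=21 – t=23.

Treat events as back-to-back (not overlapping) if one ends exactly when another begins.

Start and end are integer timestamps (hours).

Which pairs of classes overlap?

Barre 30 & Rowing Advanced, Barre 30 & Yoga Power, HIIT 45 & Rowing 60

Two intervals overlap when each starts before the other ends.
Sorted by start: Yoga 30, HIIT 45, Rowing 60, Rowing Advanced, Barre 30, Yoga Power, Pilates 30.
HIIT 45 starts after Yoga 30 ends; Yoga 30 is clear from here.
Rowing 60 starts before HIIT 45 ends → HIIT 45 and Rowing 60 overlap.
Rowing Advanced starts after HIIT 45 ends; HIIT 45 is clear from here.
Rowing Advanced starts after Rowing 60 ends; Rowing 60 is clear from here.
Barre 30 starts before Rowing Advanced ends → Rowing Advanced and Barre 30 overlap.
Yoga Power starts exactly when Rowing Advanced ends (back-to-back, no overlap); Rowing Advanced is clear from here.
Yoga Power starts before Barre 30 ends → Barre 30 and Yoga Power overlap.
Pilates 30 starts after Barre 30 ends.
Pilates 30 starts after Yoga Power ends.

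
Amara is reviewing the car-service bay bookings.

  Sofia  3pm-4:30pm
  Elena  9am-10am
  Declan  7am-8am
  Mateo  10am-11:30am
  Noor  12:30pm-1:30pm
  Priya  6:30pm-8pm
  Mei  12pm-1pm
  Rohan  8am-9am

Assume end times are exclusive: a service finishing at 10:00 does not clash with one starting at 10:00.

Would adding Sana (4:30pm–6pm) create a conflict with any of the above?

Declan: ends 8am at or before Sana starts 4:30pm → clear.
Rohan: ends 9am at or before Sana starts 4:30pm → clear.
Elena: ends 10am at or before Sana starts 4:30pm → clear.
Mateo: ends 11:30am at or before Sana starts 4:30pm → clear.
Mei: ends 1pm at or before Sana starts 4:30pm → clear.
Noor: ends 1:30pm at or before Sana starts 4:30pm → clear.
Sofia: ends 4:30pm at or before Sana starts 4:30pm → clear.
Priya: starts 6:30pm at or after Sana ends 6pm → clear.

No — it doesn't clash with anything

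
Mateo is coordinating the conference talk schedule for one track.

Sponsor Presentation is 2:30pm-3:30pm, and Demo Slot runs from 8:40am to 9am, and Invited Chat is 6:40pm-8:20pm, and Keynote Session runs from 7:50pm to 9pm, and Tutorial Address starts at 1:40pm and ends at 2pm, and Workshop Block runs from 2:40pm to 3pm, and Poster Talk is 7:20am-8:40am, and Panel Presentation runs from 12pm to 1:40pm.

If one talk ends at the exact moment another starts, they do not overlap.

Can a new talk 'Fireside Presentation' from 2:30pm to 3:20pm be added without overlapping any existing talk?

Poster Talk: ends 8:40am at or before Fireside Presentation starts 2:30pm → clear.
Demo Slot: ends 9am at or before Fireside Presentation starts 2:30pm → clear.
Panel Presentation: ends 1:40pm at or before Fireside Presentation starts 2:30pm → clear.
Tutorial Address: ends 2pm at or before Fireside Presentation starts 2:30pm → clear.
Sponsor Presentation: starts 2:30pm before Fireside Presentation ends 3:20pm, and ends 3:30pm after Fireside Presentation starts 2:30pm → overlap.
Workshop Block: starts 2:40pm before Fireside Presentation ends 3:20pm, and ends 3pm after Fireside Presentation starts 2:30pm → overlap.
Invited Chat: starts 6:40pm at or after Fireside Presentation ends 3:20pm → clear.
Keynote Session: starts 7:50pm at or after Fireside Presentation ends 3:20pm → clear.
Fireside Presentation overlaps Sponsor Presentation, Workshop Block.

No — it overlaps Sponsor Presentation, Workshop Block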